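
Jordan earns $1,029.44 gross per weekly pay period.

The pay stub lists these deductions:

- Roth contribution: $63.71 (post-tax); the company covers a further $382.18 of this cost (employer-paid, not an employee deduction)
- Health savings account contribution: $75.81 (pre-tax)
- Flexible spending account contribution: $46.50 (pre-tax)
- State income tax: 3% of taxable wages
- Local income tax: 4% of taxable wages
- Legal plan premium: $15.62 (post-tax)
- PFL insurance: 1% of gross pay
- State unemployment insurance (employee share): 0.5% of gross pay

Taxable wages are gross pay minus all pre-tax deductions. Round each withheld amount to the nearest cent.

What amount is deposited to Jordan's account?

Health savings account contribution: $75.81
Flexible spending account contribution: $46.50
Pre-tax total = $75.81 + $46.50 = $122.31
Taxable wages = $1,029.44 − $122.31 = $907.13
Local income tax: $907.13 × 0.04 = $36.29
State income tax: $907.13 × 0.03 = $27.21
PFL insurance: $1,029.44 × 0.01 = $10.29
State unemployment insurance (employee share): $1,029.44 × 0.005 = $5.15
Legal plan premium: $15.62
Roth contribution: $63.71
(Employer's $382.18 toward Roth contribution is not withheld from the employee.)
Total deductions = $75.81 + $46.50 + $36.29 + $27.21 + $10.29 + $5.15 + $15.62 + $63.71 = $280.58
Net pay = $1,029.44 − $280.58 = $748.86

$748.86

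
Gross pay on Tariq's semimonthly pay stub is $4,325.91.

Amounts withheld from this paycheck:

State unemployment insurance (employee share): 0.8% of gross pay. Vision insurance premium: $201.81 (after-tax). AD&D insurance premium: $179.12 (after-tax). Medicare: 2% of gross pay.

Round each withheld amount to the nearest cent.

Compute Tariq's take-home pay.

$3,823.85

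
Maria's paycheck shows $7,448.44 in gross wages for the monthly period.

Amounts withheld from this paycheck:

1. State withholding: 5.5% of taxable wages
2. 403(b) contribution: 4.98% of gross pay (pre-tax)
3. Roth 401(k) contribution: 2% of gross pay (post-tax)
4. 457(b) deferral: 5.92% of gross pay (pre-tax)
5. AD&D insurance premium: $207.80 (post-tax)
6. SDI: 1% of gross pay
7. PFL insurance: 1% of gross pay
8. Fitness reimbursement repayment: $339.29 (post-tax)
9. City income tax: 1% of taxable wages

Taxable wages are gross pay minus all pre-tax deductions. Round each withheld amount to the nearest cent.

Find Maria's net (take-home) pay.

$5,360.16

457(b) deferral: $7,448.44 × 0.0592 = $440.95
403(b) contribution: $7,448.44 × 0.0498 = $370.93
Pre-tax total = $440.95 + $370.93 = $811.88
Taxable wages = $7,448.44 − $811.88 = $6,636.56
State withholding: $6,636.56 × 0.055 = $365.01
City income tax: $6,636.56 × 0.01 = $66.37
SDI: $7,448.44 × 0.01 = $74.48
PFL insurance: $7,448.44 × 0.01 = $74.48
AD&D insurance premium: $207.80
Fitness reimbursement repayment: $339.29
Roth 401(k) contribution: $7,448.44 × 0.02 = $148.97
Total deductions = $440.95 + $370.93 + $365.01 + $66.37 + $74.48 + $74.48 + $207.80 + $339.29 + $148.97 = $2,088.28
Net pay = $7,448.44 − $2,088.28 = $5,360.16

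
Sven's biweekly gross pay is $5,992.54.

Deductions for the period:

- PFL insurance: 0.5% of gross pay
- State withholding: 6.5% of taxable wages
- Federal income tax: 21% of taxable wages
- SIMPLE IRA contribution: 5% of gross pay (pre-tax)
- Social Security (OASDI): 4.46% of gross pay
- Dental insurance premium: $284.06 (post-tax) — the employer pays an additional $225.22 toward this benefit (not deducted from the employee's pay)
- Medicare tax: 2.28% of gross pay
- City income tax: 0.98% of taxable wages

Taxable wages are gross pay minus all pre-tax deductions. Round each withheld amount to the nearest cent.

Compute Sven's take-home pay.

SIMPLE IRA contribution: $5,992.54 × 0.05 = $299.63
Taxable wages = $5,992.54 − $299.63 = $5,692.91
State withholding: $5,692.91 × 0.065 = $370.04
City income tax: $5,692.91 × 0.0098 = $55.79
Federal income tax: $5,692.91 × 0.21 = $1,195.51
Medicare tax: $5,992.54 × 0.0228 = $136.63
PFL insurance: $5,992.54 × 0.005 = $29.96
Social Security (OASDI): $5,992.54 × 0.0446 = $267.27
Dental insurance premium: $284.06
(Employer's $225.22 toward dental insurance premium is not withheld from the employee.)
Total deductions = $299.63 + $370.04 + $55.79 + $1,195.51 + $136.63 + $29.96 + $267.27 + $284.06 = $2,638.89
Net pay = $5,992.54 − $2,638.89 = $3,353.65

$3,353.65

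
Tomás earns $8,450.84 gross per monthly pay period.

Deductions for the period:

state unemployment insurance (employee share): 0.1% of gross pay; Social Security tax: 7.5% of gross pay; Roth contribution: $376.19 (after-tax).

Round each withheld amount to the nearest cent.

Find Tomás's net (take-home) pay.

$7,432.39

State unemployment insurance (employee share): $8,450.84 × 0.001 = $8.45
Social Security tax: $8,450.84 × 0.075 = $633.81
Roth contribution: $376.19
Total deductions = $8.45 + $633.81 + $376.19 = $1,018.45
Net pay = $8,450.84 − $1,018.45 = $7,432.39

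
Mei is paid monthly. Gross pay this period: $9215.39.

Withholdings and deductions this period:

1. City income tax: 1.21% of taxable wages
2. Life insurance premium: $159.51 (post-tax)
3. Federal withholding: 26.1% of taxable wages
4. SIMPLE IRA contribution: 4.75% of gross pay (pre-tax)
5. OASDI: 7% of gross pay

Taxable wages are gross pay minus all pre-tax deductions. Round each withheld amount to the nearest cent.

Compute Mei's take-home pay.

$5575.89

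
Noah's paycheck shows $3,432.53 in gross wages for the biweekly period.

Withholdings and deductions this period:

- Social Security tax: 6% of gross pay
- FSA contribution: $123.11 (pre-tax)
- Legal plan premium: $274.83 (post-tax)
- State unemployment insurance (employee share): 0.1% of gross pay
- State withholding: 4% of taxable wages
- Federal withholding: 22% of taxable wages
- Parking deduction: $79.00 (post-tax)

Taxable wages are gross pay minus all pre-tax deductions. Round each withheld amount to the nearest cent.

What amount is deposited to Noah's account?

FSA contribution: $123.11
Taxable wages = $3,432.53 − $123.11 = $3,309.42
State withholding: $3,309.42 × 0.04 = $132.38
Federal withholding: $3,309.42 × 0.22 = $728.07
Social Security tax: $3,432.53 × 0.06 = $205.95
State unemployment insurance (employee share): $3,432.53 × 0.001 = $3.43
Legal plan premium: $274.83
Parking deduction: $79.00
Total deductions = $123.11 + $132.38 + $728.07 + $205.95 + $3.43 + $274.83 + $79.00 = $1,546.77
Net pay = $3,432.53 − $1,546.77 = $1,885.76

$1,885.76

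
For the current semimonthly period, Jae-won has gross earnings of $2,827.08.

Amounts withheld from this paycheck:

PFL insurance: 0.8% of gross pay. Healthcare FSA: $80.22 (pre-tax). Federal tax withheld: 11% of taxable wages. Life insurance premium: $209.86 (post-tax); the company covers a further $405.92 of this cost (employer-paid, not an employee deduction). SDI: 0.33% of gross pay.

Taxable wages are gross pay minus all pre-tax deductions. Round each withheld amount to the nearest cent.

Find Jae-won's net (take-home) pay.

Healthcare FSA: $80.22
Taxable wages = $2,827.08 − $80.22 = $2,746.86
Federal tax withheld: $2,746.86 × 0.11 = $302.15
SDI: $2,827.08 × 0.0033 = $9.33
PFL insurance: $2,827.08 × 0.008 = $22.62
Life insurance premium: $209.86
(Employer's $405.92 toward life insurance premium is not withheld from the employee.)
Total deductions = $80.22 + $302.15 + $9.33 + $22.62 + $209.86 = $624.18
Net pay = $2,827.08 − $624.18 = $2,202.90

$2,202.90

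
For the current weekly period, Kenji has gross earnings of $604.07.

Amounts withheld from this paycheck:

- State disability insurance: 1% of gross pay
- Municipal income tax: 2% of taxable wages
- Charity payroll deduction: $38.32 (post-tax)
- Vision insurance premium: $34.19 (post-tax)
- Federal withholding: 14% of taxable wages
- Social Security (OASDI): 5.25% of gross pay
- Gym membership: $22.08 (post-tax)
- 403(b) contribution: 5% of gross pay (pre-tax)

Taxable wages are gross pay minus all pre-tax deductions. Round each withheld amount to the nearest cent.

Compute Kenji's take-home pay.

403(b) contribution: $604.07 × 0.05 = $30.20
Taxable wages = $604.07 − $30.20 = $573.87
Federal withholding: $573.87 × 0.14 = $80.34
Municipal income tax: $573.87 × 0.02 = $11.48
State disability insurance: $604.07 × 0.01 = $6.04
Social Security (OASDI): $604.07 × 0.0525 = $31.71
Gym membership: $22.08
Vision insurance premium: $34.19
Charity payroll deduction: $38.32
Total deductions = $30.20 + $80.34 + $11.48 + $6.04 + $31.71 + $22.08 + $34.19 + $38.32 = $254.36
Net pay = $604.07 − $254.36 = $349.71

$349.71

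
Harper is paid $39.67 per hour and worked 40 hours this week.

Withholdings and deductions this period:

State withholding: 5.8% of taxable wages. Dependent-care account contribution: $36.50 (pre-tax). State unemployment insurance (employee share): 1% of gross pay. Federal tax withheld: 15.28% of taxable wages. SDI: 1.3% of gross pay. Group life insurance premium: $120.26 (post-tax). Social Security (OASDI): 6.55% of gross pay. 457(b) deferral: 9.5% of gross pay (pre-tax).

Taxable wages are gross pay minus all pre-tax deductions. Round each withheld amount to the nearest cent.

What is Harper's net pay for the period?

$843.83

Gross pay: 40 × $39.67 = $1,586.80
457(b) deferral: $1,586.80 × 0.095 = $150.75
Dependent-care account contribution: $36.50
Pre-tax total = $150.75 + $36.50 = $187.25
Taxable wages = $1,586.80 − $187.25 = $1,399.55
State withholding: $1,399.55 × 0.058 = $81.17
Federal tax withheld: $1,399.55 × 0.1528 = $213.85
SDI: $1,586.80 × 0.013 = $20.63
Social Security (OASDI): $1,586.80 × 0.0655 = $103.94
State unemployment insurance (employee share): $1,586.80 × 0.01 = $15.87
Group life insurance premium: $120.26
Total deductions = $150.75 + $36.50 + $81.17 + $213.85 + $20.63 + $103.94 + $15.87 + $120.26 = $742.97
Net pay = $1,586.80 − $742.97 = $843.83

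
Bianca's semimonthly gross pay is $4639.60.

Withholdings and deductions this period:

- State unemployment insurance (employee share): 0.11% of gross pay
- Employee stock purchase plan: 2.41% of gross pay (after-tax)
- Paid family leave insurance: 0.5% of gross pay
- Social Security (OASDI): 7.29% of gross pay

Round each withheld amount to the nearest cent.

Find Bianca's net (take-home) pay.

$4161.26

State unemployment insurance (employee share): $4639.60 × 0.0011 = $5.10
Paid family leave insurance: $4639.60 × 0.005 = $23.20
Social Security (OASDI): $4639.60 × 0.0729 = $338.23
Employee stock purchase plan: $4639.60 × 0.0241 = $111.81
Total deductions = $5.10 + $23.20 + $338.23 + $111.81 = $478.34
Net pay = $4639.60 − $478.34 = $4161.26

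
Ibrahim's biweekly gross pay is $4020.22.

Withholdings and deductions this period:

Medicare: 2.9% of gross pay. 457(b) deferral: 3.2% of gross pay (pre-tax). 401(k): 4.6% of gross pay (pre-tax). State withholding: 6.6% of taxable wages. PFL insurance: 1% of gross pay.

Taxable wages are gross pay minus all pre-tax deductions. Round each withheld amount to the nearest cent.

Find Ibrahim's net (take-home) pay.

$3305.21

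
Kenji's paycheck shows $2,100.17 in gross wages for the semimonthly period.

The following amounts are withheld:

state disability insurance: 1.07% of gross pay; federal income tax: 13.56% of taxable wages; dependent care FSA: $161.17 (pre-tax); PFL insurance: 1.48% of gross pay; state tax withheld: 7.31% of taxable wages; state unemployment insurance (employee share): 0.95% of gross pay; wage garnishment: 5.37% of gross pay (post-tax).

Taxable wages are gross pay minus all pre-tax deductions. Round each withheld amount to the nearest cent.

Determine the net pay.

$1,348.05

Dependent care FSA: $161.17
Taxable wages = $2,100.17 − $161.17 = $1,939.00
Federal income tax: $1,939.00 × 0.1356 = $262.93
State tax withheld: $1,939.00 × 0.0731 = $141.74
State unemployment insurance (employee share): $2,100.17 × 0.0095 = $19.95
State disability insurance: $2,100.17 × 0.0107 = $22.47
PFL insurance: $2,100.17 × 0.0148 = $31.08
Wage garnishment: $2,100.17 × 0.0537 = $112.78
Total deductions = $161.17 + $262.93 + $141.74 + $19.95 + $22.47 + $31.08 + $112.78 = $752.12
Net pay = $2,100.17 − $752.12 = $1,348.05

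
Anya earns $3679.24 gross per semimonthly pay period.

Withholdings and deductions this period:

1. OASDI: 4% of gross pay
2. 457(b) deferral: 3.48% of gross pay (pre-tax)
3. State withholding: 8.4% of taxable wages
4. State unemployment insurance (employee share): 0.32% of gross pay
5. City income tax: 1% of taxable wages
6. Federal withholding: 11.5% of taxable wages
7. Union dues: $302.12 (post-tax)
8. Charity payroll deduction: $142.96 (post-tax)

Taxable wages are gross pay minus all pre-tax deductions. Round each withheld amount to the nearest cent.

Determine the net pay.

457(b) deferral: $3679.24 × 0.0348 = $128.04
Taxable wages = $3679.24 − $128.04 = $3551.20
City income tax: $3551.20 × 0.01 = $35.51
State withholding: $3551.20 × 0.084 = $298.30
Federal withholding: $3551.20 × 0.115 = $408.39
State unemployment insurance (employee share): $3679.24 × 0.0032 = $11.77
OASDI: $3679.24 × 0.04 = $147.17
Union dues: $302.12
Charity payroll deduction: $142.96
Total deductions = $128.04 + $35.51 + $298.30 + $408.39 + $11.77 + $147.17 + $302.12 + $142.96 = $1474.26
Net pay = $3679.24 − $1474.26 = $2204.98

$2204.98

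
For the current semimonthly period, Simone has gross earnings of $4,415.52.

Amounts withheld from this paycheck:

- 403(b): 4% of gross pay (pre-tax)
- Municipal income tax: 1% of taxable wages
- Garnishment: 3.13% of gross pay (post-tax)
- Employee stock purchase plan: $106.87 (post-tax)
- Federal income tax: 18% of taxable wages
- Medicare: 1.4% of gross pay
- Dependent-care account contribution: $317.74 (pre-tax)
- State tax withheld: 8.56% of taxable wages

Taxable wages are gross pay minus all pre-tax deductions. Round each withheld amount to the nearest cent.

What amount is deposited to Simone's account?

Dependent-care account contribution: $317.74
403(b): $4,415.52 × 0.04 = $176.62
Pre-tax total = $317.74 + $176.62 = $494.36
Taxable wages = $4,415.52 − $494.36 = $3,921.16
State tax withheld: $3,921.16 × 0.0856 = $335.65
Municipal income tax: $3,921.16 × 0.01 = $39.21
Federal income tax: $3,921.16 × 0.18 = $705.81
Medicare: $4,415.52 × 0.014 = $61.82
Garnishment: $4,415.52 × 0.0313 = $138.21
Employee stock purchase plan: $106.87
Total deductions = $317.74 + $176.62 + $335.65 + $39.21 + $705.81 + $61.82 + $138.21 + $106.87 = $1,881.93
Net pay = $4,415.52 − $1,881.93 = $2,533.59

$2,533.59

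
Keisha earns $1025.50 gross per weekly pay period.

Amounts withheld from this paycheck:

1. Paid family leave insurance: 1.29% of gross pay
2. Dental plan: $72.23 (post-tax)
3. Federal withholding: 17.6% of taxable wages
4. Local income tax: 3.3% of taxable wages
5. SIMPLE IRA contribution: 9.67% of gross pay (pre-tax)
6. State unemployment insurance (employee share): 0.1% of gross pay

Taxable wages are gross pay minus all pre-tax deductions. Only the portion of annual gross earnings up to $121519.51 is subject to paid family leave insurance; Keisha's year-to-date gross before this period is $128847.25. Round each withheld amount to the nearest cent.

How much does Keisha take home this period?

SIMPLE IRA contribution: $1025.50 × 0.0967 = $99.17
Taxable wages = $1025.50 − $99.17 = $926.33
Local income tax: $926.33 × 0.033 = $30.57
Federal withholding: $926.33 × 0.176 = $163.03
Paid family leave insurance: annual cap $121519.51 already reached (YTD $128847.25), so $0.00
State unemployment insurance (employee share): $1025.50 × 0.001 = $1.03
Dental plan: $72.23
Total deductions = $99.17 + $30.57 + $163.03 + $0.00 + $1.03 + $72.23 = $366.03
Net pay = $1025.50 − $366.03 = $659.47

$659.47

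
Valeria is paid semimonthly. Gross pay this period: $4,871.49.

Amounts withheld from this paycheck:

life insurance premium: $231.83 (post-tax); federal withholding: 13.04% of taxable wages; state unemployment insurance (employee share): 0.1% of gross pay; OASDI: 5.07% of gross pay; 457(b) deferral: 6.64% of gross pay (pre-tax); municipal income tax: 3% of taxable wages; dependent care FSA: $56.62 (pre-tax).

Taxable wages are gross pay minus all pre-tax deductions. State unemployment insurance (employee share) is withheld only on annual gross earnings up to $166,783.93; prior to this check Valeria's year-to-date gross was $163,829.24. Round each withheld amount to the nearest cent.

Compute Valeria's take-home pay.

$3,289.22

457(b) deferral: $4,871.49 × 0.0664 = $323.47
Dependent care FSA: $56.62
Pre-tax total = $323.47 + $56.62 = $380.09
Taxable wages = $4,871.49 − $380.09 = $4,491.40
Municipal income tax: $4,491.40 × 0.03 = $134.74
Federal withholding: $4,491.40 × 0.1304 = $585.68
OASDI: $4,871.49 × 0.0507 = $246.98
State unemployment insurance (employee share): only $166,783.93 − $163,829.24 = $2,954.69 of this check is subject → $2,954.69 × 0.001 = $2.95
Life insurance premium: $231.83
Total deductions = $323.47 + $56.62 + $134.74 + $585.68 + $246.98 + $2.95 + $231.83 = $1,582.27
Net pay = $4,871.49 − $1,582.27 = $3,289.22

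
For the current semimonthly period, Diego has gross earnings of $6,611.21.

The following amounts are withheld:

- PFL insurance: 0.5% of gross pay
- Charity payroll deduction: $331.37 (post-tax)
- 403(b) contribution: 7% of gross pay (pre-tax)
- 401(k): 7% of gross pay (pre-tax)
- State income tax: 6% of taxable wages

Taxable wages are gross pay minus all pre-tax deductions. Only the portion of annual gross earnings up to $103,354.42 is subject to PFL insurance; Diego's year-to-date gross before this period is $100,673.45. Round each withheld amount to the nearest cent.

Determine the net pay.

$4,999.74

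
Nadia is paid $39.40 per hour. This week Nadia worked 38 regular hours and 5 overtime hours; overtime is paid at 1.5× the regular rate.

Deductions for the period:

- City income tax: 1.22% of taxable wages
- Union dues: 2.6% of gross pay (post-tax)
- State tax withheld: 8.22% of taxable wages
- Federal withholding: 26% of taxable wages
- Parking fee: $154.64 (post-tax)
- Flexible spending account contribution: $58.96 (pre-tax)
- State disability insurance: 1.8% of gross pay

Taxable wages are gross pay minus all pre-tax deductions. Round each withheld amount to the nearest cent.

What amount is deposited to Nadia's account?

$885.79

Regular pay: 38 × $39.40 = $1,497.20
Overtime pay: 5 × $39.40 × 1.5 = $295.50
Gross pay = $1,497.20 + $295.50 = $1,792.70
Flexible spending account contribution: $58.96
Taxable wages = $1,792.70 − $58.96 = $1,733.74
City income tax: $1,733.74 × 0.0122 = $21.15
Federal withholding: $1,733.74 × 0.26 = $450.77
State tax withheld: $1,733.74 × 0.0822 = $142.51
State disability insurance: $1,792.70 × 0.018 = $32.27
Parking fee: $154.64
Union dues: $1,792.70 × 0.026 = $46.61
Total deductions = $58.96 + $21.15 + $450.77 + $142.51 + $32.27 + $154.64 + $46.61 = $906.91
Net pay = $1,792.70 − $906.91 = $885.79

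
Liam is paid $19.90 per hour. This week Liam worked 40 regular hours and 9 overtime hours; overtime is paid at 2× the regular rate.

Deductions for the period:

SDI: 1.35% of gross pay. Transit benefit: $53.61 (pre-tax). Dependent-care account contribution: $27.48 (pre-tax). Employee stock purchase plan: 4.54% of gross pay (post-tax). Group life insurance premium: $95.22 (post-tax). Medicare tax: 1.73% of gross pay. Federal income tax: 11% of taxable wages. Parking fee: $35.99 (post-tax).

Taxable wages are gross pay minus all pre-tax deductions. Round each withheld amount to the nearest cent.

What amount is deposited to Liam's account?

$735.91

Regular pay: 40 × $19.90 = $796.00
Overtime pay: 9 × $19.90 × 2 = $358.20
Gross pay = $796.00 + $358.20 = $1,154.20
Transit benefit: $53.61
Dependent-care account contribution: $27.48
Pre-tax total = $53.61 + $27.48 = $81.09
Taxable wages = $1,154.20 − $81.09 = $1,073.11
Federal income tax: $1,073.11 × 0.11 = $118.04
Medicare tax: $1,154.20 × 0.0173 = $19.97
SDI: $1,154.20 × 0.0135 = $15.58
Group life insurance premium: $95.22
Parking fee: $35.99
Employee stock purchase plan: $1,154.20 × 0.0454 = $52.40
Total deductions = $53.61 + $27.48 + $118.04 + $19.97 + $15.58 + $95.22 + $35.99 + $52.40 = $418.29
Net pay = $1,154.20 − $418.29 = $735.91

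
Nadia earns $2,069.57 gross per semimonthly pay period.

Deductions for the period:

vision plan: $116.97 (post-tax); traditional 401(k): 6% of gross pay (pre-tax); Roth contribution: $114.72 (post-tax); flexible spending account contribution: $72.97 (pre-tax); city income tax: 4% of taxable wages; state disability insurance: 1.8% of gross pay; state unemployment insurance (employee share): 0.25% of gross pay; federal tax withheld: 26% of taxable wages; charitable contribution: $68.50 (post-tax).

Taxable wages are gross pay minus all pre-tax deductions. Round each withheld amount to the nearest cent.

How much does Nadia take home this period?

Traditional 401(k): $2,069.57 × 0.06 = $124.17
Flexible spending account contribution: $72.97
Pre-tax total = $124.17 + $72.97 = $197.14
Taxable wages = $2,069.57 − $197.14 = $1,872.43
Federal tax withheld: $1,872.43 × 0.26 = $486.83
City income tax: $1,872.43 × 0.04 = $74.90
State unemployment insurance (employee share): $2,069.57 × 0.0025 = $5.17
State disability insurance: $2,069.57 × 0.018 = $37.25
Roth contribution: $114.72
Charitable contribution: $68.50
Vision plan: $116.97
Total deductions = $124.17 + $72.97 + $486.83 + $74.90 + $5.17 + $37.25 + $114.72 + $68.50 + $116.97 = $1,101.48
Net pay = $2,069.57 − $1,101.48 = $968.09

$968.09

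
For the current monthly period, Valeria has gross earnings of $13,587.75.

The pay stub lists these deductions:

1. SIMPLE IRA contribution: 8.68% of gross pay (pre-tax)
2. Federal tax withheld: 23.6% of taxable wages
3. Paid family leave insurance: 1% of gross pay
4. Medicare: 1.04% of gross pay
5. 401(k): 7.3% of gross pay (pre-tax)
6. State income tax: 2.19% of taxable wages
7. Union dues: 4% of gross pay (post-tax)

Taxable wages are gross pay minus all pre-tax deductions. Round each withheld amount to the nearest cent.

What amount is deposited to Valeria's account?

$7,651.42

SIMPLE IRA contribution: $13,587.75 × 0.0868 = $1,179.42
401(k): $13,587.75 × 0.073 = $991.91
Pre-tax total = $1,179.42 + $991.91 = $2,171.33
Taxable wages = $13,587.75 − $2,171.33 = $11,416.42
State income tax: $11,416.42 × 0.0219 = $250.02
Federal tax withheld: $11,416.42 × 0.236 = $2,694.28
Medicare: $13,587.75 × 0.0104 = $141.31
Paid family leave insurance: $13,587.75 × 0.01 = $135.88
Union dues: $13,587.75 × 0.04 = $543.51
Total deductions = $1,179.42 + $991.91 + $250.02 + $2,694.28 + $141.31 + $135.88 + $543.51 = $5,936.33
Net pay = $13,587.75 − $5,936.33 = $7,651.42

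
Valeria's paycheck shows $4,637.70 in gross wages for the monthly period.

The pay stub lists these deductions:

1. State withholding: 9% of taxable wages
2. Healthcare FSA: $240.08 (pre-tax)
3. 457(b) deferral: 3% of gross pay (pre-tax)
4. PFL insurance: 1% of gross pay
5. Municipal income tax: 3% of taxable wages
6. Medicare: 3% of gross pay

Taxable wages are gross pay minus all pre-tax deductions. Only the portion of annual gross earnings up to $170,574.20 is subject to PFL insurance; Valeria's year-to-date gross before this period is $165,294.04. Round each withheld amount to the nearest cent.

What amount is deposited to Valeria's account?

$3,561.97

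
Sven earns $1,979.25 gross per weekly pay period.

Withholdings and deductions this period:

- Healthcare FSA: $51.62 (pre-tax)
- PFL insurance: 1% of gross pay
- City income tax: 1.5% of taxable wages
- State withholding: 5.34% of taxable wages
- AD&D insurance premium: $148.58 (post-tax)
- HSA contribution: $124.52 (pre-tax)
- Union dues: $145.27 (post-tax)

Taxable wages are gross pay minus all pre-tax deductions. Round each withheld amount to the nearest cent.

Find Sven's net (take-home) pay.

HSA contribution: $124.52
Healthcare FSA: $51.62
Pre-tax total = $124.52 + $51.62 = $176.14
Taxable wages = $1,979.25 − $176.14 = $1,803.11
City income tax: $1,803.11 × 0.015 = $27.05
State withholding: $1,803.11 × 0.0534 = $96.29
PFL insurance: $1,979.25 × 0.01 = $19.79
AD&D insurance premium: $148.58
Union dues: $145.27
Total deductions = $124.52 + $51.62 + $27.05 + $96.29 + $19.79 + $148.58 + $145.27 = $613.12
Net pay = $1,979.25 − $613.12 = $1,366.13

$1,366.13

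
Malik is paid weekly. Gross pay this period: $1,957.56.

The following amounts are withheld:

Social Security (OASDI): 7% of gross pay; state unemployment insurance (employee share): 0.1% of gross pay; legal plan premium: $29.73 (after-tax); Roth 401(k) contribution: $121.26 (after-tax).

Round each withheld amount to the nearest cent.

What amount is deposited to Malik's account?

$1,667.58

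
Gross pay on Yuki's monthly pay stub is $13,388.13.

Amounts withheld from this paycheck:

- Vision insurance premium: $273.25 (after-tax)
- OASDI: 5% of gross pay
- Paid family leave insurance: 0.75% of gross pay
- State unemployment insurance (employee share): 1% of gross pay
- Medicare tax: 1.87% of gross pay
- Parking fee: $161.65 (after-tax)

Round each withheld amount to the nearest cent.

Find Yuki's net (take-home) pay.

OASDI: $13,388.13 × 0.05 = $669.41
Medicare tax: $13,388.13 × 0.0187 = $250.36
State unemployment insurance (employee share): $13,388.13 × 0.01 = $133.88
Paid family leave insurance: $13,388.13 × 0.0075 = $100.41
Parking fee: $161.65
Vision insurance premium: $273.25
Total deductions = $669.41 + $250.36 + $133.88 + $100.41 + $161.65 + $273.25 = $1,588.96
Net pay = $13,388.13 − $1,588.96 = $11,799.17

$11,799.17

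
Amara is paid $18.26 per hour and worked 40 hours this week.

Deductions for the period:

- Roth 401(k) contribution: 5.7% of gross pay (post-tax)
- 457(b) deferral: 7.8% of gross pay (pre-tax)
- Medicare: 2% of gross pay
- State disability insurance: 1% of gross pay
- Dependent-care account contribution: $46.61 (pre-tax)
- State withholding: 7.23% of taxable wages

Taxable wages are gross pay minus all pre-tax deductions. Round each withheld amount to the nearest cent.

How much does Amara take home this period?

$517.96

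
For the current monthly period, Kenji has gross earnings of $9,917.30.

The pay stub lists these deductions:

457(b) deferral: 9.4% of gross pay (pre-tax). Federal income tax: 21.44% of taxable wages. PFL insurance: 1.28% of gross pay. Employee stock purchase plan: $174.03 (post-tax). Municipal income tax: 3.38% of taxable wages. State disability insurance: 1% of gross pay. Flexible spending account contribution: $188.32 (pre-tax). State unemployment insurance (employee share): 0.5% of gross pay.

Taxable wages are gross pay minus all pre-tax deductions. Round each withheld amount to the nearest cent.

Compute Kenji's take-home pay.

457(b) deferral: $9,917.30 × 0.094 = $932.23
Flexible spending account contribution: $188.32
Pre-tax total = $932.23 + $188.32 = $1,120.55
Taxable wages = $9,917.30 − $1,120.55 = $8,796.75
Municipal income tax: $8,796.75 × 0.0338 = $297.33
Federal income tax: $8,796.75 × 0.2144 = $1,886.02
State unemployment insurance (employee share): $9,917.30 × 0.005 = $49.59
PFL insurance: $9,917.30 × 0.0128 = $126.94
State disability insurance: $9,917.30 × 0.01 = $99.17
Employee stock purchase plan: $174.03
Total deductions = $932.23 + $188.32 + $297.33 + $1,886.02 + $49.59 + $126.94 + $99.17 + $174.03 = $3,753.63
Net pay = $9,917.30 − $3,753.63 = $6,163.67

$6,163.67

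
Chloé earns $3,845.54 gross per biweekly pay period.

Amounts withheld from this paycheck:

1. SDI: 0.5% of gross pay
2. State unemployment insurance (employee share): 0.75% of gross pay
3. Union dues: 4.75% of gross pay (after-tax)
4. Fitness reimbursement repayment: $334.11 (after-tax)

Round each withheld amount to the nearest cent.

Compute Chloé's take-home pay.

$3,280.70

State unemployment insurance (employee share): $3,845.54 × 0.0075 = $28.84
SDI: $3,845.54 × 0.005 = $19.23
Union dues: $3,845.54 × 0.0475 = $182.66
Fitness reimbursement repayment: $334.11
Total deductions = $28.84 + $19.23 + $182.66 + $334.11 = $564.84
Net pay = $3,845.54 − $564.84 = $3,280.70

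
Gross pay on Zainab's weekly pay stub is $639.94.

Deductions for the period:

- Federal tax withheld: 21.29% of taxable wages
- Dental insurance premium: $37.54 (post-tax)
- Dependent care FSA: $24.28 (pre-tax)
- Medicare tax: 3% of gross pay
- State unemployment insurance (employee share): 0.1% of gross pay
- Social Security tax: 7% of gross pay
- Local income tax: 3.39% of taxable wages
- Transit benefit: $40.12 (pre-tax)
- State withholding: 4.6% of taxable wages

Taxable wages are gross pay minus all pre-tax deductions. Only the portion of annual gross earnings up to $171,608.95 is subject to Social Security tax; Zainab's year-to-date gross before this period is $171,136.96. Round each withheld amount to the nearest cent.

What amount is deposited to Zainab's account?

$316.61

Transit benefit: $40.12
Dependent care FSA: $24.28
Pre-tax total = $40.12 + $24.28 = $64.40
Taxable wages = $639.94 − $64.40 = $575.54
Local income tax: $575.54 × 0.0339 = $19.51
Federal tax withheld: $575.54 × 0.2129 = $122.53
State withholding: $575.54 × 0.046 = $26.47
State unemployment insurance (employee share): $639.94 × 0.001 = $0.64
Medicare tax: $639.94 × 0.03 = $19.20
Social Security tax: only $171,608.95 − $171,136.96 = $471.99 of this check is subject → $471.99 × 0.07 = $33.04
Dental insurance premium: $37.54
Total deductions = $40.12 + $24.28 + $19.51 + $122.53 + $26.47 + $0.64 + $19.20 + $33.04 + $37.54 = $323.33
Net pay = $639.94 − $323.33 = $316.61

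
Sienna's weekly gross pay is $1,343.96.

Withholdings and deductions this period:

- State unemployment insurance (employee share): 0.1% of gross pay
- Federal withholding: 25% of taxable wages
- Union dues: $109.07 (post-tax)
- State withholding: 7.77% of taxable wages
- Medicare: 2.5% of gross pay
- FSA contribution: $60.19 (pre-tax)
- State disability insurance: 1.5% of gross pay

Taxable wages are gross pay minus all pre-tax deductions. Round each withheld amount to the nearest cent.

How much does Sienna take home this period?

$698.91

FSA contribution: $60.19
Taxable wages = $1,343.96 − $60.19 = $1,283.77
Federal withholding: $1,283.77 × 0.25 = $320.94
State withholding: $1,283.77 × 0.0777 = $99.75
State disability insurance: $1,343.96 × 0.015 = $20.16
State unemployment insurance (employee share): $1,343.96 × 0.001 = $1.34
Medicare: $1,343.96 × 0.025 = $33.60
Union dues: $109.07
Total deductions = $60.19 + $320.94 + $99.75 + $20.16 + $1.34 + $33.60 + $109.07 = $645.05
Net pay = $1,343.96 − $645.05 = $698.91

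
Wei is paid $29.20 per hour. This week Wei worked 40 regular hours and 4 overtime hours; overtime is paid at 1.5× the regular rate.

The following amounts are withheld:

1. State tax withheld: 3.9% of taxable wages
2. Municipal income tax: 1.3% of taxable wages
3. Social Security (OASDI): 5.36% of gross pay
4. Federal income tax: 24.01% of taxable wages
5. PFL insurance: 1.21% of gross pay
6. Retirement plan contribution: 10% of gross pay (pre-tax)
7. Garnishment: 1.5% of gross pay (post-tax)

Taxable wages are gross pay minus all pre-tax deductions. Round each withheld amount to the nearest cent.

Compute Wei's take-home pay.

Regular pay: 40 × $29.20 = $1,168.00
Overtime pay: 4 × $29.20 × 1.5 = $175.20
Gross pay = $1,168.00 + $175.20 = $1,343.20
Retirement plan contribution: $1,343.20 × 0.1 = $134.32
Taxable wages = $1,343.20 − $134.32 = $1,208.88
State tax withheld: $1,208.88 × 0.039 = $47.15
Municipal income tax: $1,208.88 × 0.013 = $15.72
Federal income tax: $1,208.88 × 0.2401 = $290.25
Social Security (OASDI): $1,343.20 × 0.0536 = $72.00
PFL insurance: $1,343.20 × 0.0121 = $16.25
Garnishment: $1,343.20 × 0.015 = $20.15
Total deductions = $134.32 + $47.15 + $15.72 + $290.25 + $72.00 + $16.25 + $20.15 = $595.84
Net pay = $1,343.20 − $595.84 = $747.36

$747.36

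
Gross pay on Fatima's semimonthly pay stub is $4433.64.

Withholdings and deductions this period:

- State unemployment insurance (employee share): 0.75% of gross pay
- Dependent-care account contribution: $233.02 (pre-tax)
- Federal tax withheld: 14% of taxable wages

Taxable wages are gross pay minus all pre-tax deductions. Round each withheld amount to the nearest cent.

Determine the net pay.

$3579.28

Dependent-care account contribution: $233.02
Taxable wages = $4433.64 − $233.02 = $4200.62
Federal tax withheld: $4200.62 × 0.14 = $588.09
State unemployment insurance (employee share): $4433.64 × 0.0075 = $33.25
Total deductions = $233.02 + $588.09 + $33.25 = $854.36
Net pay = $4433.64 − $854.36 = $3579.28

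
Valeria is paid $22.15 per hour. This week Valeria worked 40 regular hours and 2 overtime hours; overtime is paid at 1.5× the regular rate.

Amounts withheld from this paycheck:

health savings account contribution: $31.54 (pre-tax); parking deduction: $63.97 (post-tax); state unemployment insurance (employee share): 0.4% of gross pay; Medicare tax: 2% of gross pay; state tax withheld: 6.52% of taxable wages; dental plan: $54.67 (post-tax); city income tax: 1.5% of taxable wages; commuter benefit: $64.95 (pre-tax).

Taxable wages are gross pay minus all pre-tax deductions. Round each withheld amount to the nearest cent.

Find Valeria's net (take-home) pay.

Regular pay: 40 × $22.15 = $886.00
Overtime pay: 2 × $22.15 × 1.5 = $66.45
Gross pay = $886.00 + $66.45 = $952.45
Health savings account contribution: $31.54
Commuter benefit: $64.95
Pre-tax total = $31.54 + $64.95 = $96.49
Taxable wages = $952.45 − $96.49 = $855.96
City income tax: $855.96 × 0.015 = $12.84
State tax withheld: $855.96 × 0.0652 = $55.81
State unemployment insurance (employee share): $952.45 × 0.004 = $3.81
Medicare tax: $952.45 × 0.02 = $19.05
Parking deduction: $63.97
Dental plan: $54.67
Total deductions = $31.54 + $64.95 + $12.84 + $55.81 + $3.81 + $19.05 + $63.97 + $54.67 = $306.64
Net pay = $952.45 − $306.64 = $645.81

$645.81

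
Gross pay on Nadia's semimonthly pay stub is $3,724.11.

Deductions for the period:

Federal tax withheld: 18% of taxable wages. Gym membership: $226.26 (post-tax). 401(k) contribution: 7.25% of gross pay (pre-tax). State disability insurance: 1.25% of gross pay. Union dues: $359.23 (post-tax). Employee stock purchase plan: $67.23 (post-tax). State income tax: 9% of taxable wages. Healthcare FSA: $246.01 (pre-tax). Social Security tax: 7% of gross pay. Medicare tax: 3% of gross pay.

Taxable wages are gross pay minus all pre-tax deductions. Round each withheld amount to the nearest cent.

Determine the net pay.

401(k) contribution: $3,724.11 × 0.0725 = $270.00
Healthcare FSA: $246.01
Pre-tax total = $270.00 + $246.01 = $516.01
Taxable wages = $3,724.11 − $516.01 = $3,208.10
Federal tax withheld: $3,208.10 × 0.18 = $577.46
State income tax: $3,208.10 × 0.09 = $288.73
State disability insurance: $3,724.11 × 0.0125 = $46.55
Social Security tax: $3,724.11 × 0.07 = $260.69
Medicare tax: $3,724.11 × 0.03 = $111.72
Union dues: $359.23
Gym membership: $226.26
Employee stock purchase plan: $67.23
Total deductions = $270.00 + $246.01 + $577.46 + $288.73 + $46.55 + $260.69 + $111.72 + $359.23 + $226.26 + $67.23 = $2,453.88
Net pay = $3,724.11 − $2,453.88 = $1,270.23

$1,270.23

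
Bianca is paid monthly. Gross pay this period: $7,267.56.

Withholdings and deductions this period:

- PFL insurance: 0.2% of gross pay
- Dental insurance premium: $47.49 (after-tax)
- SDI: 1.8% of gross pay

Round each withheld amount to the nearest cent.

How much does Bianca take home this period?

$7,074.71

SDI: $7,267.56 × 0.018 = $130.82
PFL insurance: $7,267.56 × 0.002 = $14.54
Dental insurance premium: $47.49
Total deductions = $130.82 + $14.54 + $47.49 = $192.85
Net pay = $7,267.56 − $192.85 = $7,074.71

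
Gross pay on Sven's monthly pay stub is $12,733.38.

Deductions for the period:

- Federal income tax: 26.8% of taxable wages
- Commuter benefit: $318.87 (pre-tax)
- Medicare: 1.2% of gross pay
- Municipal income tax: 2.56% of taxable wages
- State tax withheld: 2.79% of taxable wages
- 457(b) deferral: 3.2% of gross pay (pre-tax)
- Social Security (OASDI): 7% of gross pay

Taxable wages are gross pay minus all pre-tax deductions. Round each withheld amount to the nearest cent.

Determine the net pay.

Commuter benefit: $318.87
457(b) deferral: $12,733.38 × 0.032 = $407.47
Pre-tax total = $318.87 + $407.47 = $726.34
Taxable wages = $12,733.38 − $726.34 = $12,007.04
Municipal income tax: $12,007.04 × 0.0256 = $307.38
Federal income tax: $12,007.04 × 0.268 = $3,217.89
State tax withheld: $12,007.04 × 0.0279 = $335.00
Social Security (OASDI): $12,733.38 × 0.07 = $891.34
Medicare: $12,733.38 × 0.012 = $152.80
Total deductions = $318.87 + $407.47 + $307.38 + $3,217.89 + $335.00 + $891.34 + $152.80 = $5,630.75
Net pay = $12,733.38 − $5,630.75 = $7,102.63

$7,102.63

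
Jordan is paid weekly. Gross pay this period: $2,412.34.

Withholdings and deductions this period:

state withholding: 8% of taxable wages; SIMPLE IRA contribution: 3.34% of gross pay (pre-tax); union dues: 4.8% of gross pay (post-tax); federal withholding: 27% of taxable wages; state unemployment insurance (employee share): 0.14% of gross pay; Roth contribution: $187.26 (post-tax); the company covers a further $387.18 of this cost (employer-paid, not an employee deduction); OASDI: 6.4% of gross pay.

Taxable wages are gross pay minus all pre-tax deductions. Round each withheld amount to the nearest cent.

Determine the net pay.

$1,054.83

SIMPLE IRA contribution: $2,412.34 × 0.0334 = $80.57
Taxable wages = $2,412.34 − $80.57 = $2,331.77
State withholding: $2,331.77 × 0.08 = $186.54
Federal withholding: $2,331.77 × 0.27 = $629.58
OASDI: $2,412.34 × 0.064 = $154.39
State unemployment insurance (employee share): $2,412.34 × 0.0014 = $3.38
Union dues: $2,412.34 × 0.048 = $115.79
Roth contribution: $187.26
(Employer's $387.18 toward Roth contribution is not withheld from the employee.)
Total deductions = $80.57 + $186.54 + $629.58 + $154.39 + $3.38 + $115.79 + $187.26 = $1,357.51
Net pay = $2,412.34 − $1,357.51 = $1,054.83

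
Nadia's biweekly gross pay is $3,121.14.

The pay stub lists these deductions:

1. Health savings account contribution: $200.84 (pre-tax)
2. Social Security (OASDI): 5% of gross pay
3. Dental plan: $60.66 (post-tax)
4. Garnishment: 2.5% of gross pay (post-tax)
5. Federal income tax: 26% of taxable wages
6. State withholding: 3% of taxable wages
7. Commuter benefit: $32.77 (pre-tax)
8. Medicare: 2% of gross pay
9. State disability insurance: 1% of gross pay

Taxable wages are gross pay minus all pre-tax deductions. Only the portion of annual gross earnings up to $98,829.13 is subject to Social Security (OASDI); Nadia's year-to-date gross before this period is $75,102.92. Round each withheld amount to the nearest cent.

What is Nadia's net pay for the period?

$1,661.76

Commuter benefit: $32.77
Health savings account contribution: $200.84
Pre-tax total = $32.77 + $200.84 = $233.61
Taxable wages = $3,121.14 − $233.61 = $2,887.53
Federal income tax: $2,887.53 × 0.26 = $750.76
State withholding: $2,887.53 × 0.03 = $86.63
Social Security (OASDI): cap not yet reached, full $3,121.14 is subject → $3,121.14 × 0.05 = $156.06
Medicare: $3,121.14 × 0.02 = $62.42
State disability insurance: $3,121.14 × 0.01 = $31.21
Dental plan: $60.66
Garnishment: $3,121.14 × 0.025 = $78.03
Total deductions = $32.77 + $200.84 + $750.76 + $86.63 + $156.06 + $62.42 + $31.21 + $60.66 + $78.03 = $1,459.38
Net pay = $3,121.14 − $1,459.38 = $1,661.76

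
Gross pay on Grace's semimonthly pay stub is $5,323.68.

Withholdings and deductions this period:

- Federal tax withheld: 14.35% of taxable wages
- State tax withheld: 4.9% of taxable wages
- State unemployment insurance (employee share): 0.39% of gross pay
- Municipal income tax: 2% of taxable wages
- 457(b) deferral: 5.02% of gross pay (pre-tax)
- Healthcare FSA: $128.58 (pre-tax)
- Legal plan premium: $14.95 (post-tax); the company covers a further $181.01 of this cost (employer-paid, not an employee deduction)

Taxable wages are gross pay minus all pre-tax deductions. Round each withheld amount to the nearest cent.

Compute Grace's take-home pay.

$3,844.97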